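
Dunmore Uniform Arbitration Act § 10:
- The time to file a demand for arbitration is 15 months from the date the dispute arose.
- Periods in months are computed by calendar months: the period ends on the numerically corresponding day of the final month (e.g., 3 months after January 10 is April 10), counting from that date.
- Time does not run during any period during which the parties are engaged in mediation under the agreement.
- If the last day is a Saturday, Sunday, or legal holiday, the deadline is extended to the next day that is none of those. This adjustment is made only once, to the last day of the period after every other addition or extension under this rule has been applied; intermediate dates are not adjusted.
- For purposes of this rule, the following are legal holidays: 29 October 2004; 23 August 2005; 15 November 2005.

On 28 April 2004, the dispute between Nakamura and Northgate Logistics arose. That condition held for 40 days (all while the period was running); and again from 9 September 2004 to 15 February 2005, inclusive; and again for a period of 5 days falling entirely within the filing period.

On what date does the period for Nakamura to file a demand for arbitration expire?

February 20, 2006

15 months after 28 April 2004 is July 28, 2005.
Tolling adds 40 days: July 28, 2005 + 40 days = September 6, 2005.
From September 9, 2004 through February 15, 2005 inclusive is 160 days; tolling adds 160 days: September 6, 2005 + 160 days = February 13, 2006.
Tolling adds 5 days: February 13, 2006 + 5 days = February 18, 2006.
February 18, 2006 is Saturday; February 19, 2006 is Sunday. The next qualifying day is February 20, 2006.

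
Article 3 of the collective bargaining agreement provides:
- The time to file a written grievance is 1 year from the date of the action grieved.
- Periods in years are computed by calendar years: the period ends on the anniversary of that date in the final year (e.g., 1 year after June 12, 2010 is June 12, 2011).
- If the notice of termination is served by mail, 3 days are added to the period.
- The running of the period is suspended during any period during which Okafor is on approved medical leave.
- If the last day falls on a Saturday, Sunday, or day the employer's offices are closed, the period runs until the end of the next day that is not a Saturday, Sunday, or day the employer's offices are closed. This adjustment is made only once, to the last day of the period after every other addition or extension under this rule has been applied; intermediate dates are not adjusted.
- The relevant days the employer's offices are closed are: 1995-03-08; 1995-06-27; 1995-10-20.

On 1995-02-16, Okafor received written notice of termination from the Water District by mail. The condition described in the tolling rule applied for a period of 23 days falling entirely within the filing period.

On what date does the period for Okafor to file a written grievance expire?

1 year after 1995-02-16 is February 16, 1996.
Service was by mail, adding 3 days: February 16, 1996 + 3 days = February 19, 1996.
Tolling adds 23 days: February 19, 1996 + 23 days = March 13, 1996.
March 13, 1996 is a Wednesday and not a day the employer's offices are closed, so no extension applies.

March 13, 1996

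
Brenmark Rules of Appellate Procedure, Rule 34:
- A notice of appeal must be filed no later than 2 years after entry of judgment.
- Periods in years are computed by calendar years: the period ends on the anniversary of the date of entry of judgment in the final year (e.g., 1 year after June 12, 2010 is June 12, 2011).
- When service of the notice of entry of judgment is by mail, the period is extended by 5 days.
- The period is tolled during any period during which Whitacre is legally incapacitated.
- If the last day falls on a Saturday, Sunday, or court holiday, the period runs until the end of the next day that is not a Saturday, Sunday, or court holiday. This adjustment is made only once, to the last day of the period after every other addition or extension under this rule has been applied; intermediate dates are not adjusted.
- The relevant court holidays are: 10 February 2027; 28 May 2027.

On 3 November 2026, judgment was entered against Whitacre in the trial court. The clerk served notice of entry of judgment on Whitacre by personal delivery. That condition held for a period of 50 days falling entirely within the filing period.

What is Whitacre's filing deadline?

December 25, 2028

2 years after 3 November 2026 is November 3, 2028.
Service was not by mail, so no mail extension applies.
Tolling adds 50 days: November 3, 2028 + 50 days = December 23, 2028.
December 23, 2028 is Saturday; December 24, 2028 is Sunday. The next qualifying day is December 25, 2028.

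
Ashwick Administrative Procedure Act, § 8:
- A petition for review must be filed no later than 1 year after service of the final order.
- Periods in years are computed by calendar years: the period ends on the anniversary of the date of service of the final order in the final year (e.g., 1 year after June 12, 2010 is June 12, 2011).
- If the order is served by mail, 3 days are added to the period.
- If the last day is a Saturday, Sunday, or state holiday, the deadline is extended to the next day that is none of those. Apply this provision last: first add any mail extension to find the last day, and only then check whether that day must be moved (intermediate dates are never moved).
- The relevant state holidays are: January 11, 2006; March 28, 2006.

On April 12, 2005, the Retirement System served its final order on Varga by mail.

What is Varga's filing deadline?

April 17, 2006

1 year after April 12, 2005 is April 12, 2006.
Service was by mail, adding 3 days: April 12, 2006 + 3 days = April 15, 2006.
April 15, 2006 is Saturday; April 16, 2006 is Sunday. The next qualifying day is April 17, 2006.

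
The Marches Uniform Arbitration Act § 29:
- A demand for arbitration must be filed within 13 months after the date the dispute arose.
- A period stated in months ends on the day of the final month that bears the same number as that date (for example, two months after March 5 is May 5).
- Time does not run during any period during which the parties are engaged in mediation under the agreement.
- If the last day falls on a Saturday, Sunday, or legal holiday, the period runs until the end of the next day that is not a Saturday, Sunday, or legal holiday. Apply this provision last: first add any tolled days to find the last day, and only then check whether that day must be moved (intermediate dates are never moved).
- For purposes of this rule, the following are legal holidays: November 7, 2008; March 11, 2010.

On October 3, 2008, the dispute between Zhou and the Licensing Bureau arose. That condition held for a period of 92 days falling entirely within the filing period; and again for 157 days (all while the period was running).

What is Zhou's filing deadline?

13 months after October 3, 2008 is November 3, 2009.
Tolling adds 92 days: November 3, 2009 + 92 days = February 3, 2010.
Tolling adds 157 days: February 3, 2010 + 157 days = July 10, 2010.
July 10, 2010 is Saturday; July 11, 2010 is Sunday. The next qualifying day is July 12, 2010.

July 12, 2010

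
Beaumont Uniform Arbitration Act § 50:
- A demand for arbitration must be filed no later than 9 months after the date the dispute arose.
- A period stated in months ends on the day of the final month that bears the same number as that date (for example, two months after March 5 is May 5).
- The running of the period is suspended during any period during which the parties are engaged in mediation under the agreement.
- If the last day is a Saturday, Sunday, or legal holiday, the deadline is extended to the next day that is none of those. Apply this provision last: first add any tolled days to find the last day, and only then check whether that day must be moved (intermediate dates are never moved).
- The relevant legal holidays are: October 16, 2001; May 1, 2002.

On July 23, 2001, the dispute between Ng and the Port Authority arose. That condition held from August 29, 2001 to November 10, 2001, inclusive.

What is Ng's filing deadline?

9 months after July 23, 2001 is April 23, 2002.
From August 29, 2001 through November 10, 2001 inclusive is 74 days; tolling adds 74 days: April 23, 2002 + 74 days = July 6, 2002.
July 6, 2002 is Saturday; July 7, 2002 is Sunday. The next qualifying day is July 8, 2002.

July 8, 2002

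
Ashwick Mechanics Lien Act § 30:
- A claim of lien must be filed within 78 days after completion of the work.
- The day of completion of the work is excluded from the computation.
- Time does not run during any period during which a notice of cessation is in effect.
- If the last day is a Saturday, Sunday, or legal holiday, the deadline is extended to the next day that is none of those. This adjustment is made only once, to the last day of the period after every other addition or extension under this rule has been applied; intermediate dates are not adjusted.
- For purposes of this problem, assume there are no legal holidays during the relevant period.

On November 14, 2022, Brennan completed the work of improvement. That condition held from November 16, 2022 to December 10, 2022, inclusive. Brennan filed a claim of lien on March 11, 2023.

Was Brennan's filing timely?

78 days after November 14, 2022 is January 31, 2023.
From November 16, 2022 through December 10, 2022 inclusive is 25 days; tolling adds 25 days: January 31, 2023 + 25 days = February 25, 2023.
February 25, 2023 is Saturday; February 26, 2023 is Sunday. The next qualifying day is February 27, 2023.
The deadline is February 27, 2023; the filing on March 11, 2023 is after that date.

No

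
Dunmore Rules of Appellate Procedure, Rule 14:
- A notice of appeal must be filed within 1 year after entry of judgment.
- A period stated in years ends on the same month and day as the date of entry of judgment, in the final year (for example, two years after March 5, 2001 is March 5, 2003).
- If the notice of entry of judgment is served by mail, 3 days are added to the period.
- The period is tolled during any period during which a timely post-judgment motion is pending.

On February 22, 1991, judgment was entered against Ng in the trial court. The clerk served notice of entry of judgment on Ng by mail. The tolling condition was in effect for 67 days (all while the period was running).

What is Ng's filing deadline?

May 2, 1992

1 year after February 22, 1991 is February 22, 1992.
Service was by mail, adding 3 days: February 22, 1992 + 3 days = February 25, 1992.
Tolling adds 67 days: February 25, 1992 + 67 days = May 2, 1992.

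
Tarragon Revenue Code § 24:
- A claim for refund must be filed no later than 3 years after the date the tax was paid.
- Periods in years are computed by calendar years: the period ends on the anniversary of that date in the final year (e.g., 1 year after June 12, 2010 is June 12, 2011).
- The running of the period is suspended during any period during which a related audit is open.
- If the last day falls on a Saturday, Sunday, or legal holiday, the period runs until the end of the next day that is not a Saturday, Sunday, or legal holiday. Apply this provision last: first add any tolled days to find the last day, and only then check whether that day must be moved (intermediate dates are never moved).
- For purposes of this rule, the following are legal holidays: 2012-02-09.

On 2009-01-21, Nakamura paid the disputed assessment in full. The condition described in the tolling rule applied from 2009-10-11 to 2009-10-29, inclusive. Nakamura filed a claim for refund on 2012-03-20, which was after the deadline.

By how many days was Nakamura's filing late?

39 days

3 years after 2009-01-21 is January 21, 2012.
From October 11, 2009 through October 29, 2009 inclusive is 19 days; tolling adds 19 days: January 21, 2012 + 19 days = February 9, 2012.
February 9, 2012 is a listed holiday. The next qualifying day is February 10, 2012.
The deadline is February 10, 2012; from February 10, 2012 to March 20, 2012 is 39 days.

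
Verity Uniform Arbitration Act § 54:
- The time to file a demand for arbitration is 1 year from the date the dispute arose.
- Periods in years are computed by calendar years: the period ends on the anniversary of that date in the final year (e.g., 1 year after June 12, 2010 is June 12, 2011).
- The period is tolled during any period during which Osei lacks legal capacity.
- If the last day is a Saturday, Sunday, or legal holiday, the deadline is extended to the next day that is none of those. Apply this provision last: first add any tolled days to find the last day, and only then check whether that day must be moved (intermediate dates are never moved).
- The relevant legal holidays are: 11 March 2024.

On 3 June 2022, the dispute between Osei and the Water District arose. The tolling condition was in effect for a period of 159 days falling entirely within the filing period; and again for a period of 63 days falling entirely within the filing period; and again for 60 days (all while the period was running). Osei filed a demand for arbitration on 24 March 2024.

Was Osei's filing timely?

No

1 year after 3 June 2022 is June 3, 2023.
Tolling adds 159 days: June 3, 2023 + 159 days = November 9, 2023.
Tolling adds 63 days: November 9, 2023 + 63 days = January 11, 2024.
Tolling adds 60 days: January 11, 2024 + 60 days = March 11, 2024.
March 11, 2024 is a listed holiday. The next qualifying day is March 12, 2024.
The deadline is March 12, 2024; the filing on March 24, 2024 is after that date.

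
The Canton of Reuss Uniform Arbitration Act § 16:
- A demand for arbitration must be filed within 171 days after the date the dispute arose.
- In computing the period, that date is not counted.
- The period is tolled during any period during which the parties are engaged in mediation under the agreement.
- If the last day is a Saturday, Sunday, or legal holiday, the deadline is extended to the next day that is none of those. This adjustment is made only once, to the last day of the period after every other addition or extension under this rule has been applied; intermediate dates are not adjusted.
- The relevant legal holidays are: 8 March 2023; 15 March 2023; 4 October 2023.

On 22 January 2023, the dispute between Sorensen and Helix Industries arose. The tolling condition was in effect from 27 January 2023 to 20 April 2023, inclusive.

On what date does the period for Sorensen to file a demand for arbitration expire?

171 days after 22 January 2023 is July 12, 2023.
From January 27, 2023 through April 20, 2023 inclusive is 84 days; tolling adds 84 days: July 12, 2023 + 84 days = October 4, 2023.
October 4, 2023 is a listed holiday. The next qualifying day is October 5, 2023.

October 5, 2023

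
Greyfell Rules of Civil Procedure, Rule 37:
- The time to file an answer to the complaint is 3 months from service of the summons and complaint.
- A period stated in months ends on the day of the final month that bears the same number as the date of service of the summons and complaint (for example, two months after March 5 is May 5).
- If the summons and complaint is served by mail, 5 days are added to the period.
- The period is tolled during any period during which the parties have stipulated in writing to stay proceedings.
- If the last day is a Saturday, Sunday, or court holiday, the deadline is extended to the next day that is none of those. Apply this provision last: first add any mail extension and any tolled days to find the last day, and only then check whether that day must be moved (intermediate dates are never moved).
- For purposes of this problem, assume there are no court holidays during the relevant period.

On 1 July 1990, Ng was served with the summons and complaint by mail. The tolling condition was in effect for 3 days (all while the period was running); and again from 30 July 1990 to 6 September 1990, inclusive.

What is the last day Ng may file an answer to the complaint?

November 19, 1990

3 months after 1 July 1990 is October 1, 1990.
Service was by mail, adding 5 days: October 1, 1990 + 5 days = October 6, 1990.
Tolling adds 3 days: October 6, 1990 + 3 days = October 9, 1990.
From July 30, 1990 through September 6, 1990 inclusive is 39 days; tolling adds 39 days: October 9, 1990 + 39 days = November 17, 1990.
November 17, 1990 is Saturday; November 18, 1990 is Sunday. The next qualifying day is November 19, 1990.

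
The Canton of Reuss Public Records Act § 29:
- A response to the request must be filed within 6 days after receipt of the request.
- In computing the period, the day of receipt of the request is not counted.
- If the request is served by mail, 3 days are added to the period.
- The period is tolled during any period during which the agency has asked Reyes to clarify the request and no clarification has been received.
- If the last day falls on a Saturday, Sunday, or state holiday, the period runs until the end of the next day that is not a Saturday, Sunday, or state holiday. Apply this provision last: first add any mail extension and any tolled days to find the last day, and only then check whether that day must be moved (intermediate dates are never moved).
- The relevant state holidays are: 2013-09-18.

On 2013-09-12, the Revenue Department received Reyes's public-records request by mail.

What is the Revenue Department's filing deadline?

September 23, 2013

6 days after 2013-09-12 is September 18, 2013.
Service was by mail, adding 3 days: September 18, 2013 + 3 days = September 21, 2013.
September 21, 2013 is Saturday; September 22, 2013 is Sunday. The next qualifying day is September 23, 2013.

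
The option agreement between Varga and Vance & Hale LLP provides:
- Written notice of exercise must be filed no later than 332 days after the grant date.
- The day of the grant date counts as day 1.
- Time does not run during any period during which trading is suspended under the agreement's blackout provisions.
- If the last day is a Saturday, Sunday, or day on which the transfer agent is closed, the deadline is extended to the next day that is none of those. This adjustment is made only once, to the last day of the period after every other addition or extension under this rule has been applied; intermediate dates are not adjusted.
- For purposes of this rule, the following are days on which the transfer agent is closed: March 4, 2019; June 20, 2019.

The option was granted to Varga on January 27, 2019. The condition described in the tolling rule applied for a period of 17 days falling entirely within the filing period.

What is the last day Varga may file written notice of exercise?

Counting January 27, 2019 as day 1, day 332 is December 24, 2019.
Tolling adds 17 days: December 24, 2019 + 17 days = January 10, 2020.
January 10, 2020 is a Friday and not a day on which the transfer agent is closed, so no extension applies.

January 10, 2020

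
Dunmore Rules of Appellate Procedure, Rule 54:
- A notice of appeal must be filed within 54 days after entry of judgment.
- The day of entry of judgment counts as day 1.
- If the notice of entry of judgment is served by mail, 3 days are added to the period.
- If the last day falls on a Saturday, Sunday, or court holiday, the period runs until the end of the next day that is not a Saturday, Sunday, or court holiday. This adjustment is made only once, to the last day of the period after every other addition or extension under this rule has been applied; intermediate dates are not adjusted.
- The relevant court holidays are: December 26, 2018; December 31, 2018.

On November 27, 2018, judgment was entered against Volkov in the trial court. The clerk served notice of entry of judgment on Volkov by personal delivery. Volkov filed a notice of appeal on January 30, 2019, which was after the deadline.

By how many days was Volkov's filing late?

Counting November 27, 2018 as day 1, day 54 is January 19, 2019.
Service was not by mail, so no mail extension applies.
January 19, 2019 is Saturday; January 20, 2019 is Sunday. The next qualifying day is January 21, 2019.
The deadline is January 21, 2019; from January 21, 2019 to January 30, 2019 is 9 days.

9 days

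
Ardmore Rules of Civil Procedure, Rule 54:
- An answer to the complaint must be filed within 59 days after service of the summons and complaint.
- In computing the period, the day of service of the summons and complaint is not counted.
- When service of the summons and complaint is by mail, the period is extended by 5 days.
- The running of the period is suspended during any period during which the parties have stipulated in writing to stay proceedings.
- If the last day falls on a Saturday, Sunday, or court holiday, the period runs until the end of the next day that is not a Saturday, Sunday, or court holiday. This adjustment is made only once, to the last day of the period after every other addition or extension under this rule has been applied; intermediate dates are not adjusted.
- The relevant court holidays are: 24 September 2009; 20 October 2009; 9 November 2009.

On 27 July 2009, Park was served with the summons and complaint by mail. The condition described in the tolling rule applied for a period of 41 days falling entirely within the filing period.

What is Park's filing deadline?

59 days after 27 July 2009 is September 24, 2009.
Service was by mail, adding 5 days: September 24, 2009 + 5 days = September 29, 2009.
Tolling adds 41 days: September 29, 2009 + 41 days = November 9, 2009.
November 9, 2009 is a listed holiday. The next qualifying day is November 10, 2009.

November 10, 2009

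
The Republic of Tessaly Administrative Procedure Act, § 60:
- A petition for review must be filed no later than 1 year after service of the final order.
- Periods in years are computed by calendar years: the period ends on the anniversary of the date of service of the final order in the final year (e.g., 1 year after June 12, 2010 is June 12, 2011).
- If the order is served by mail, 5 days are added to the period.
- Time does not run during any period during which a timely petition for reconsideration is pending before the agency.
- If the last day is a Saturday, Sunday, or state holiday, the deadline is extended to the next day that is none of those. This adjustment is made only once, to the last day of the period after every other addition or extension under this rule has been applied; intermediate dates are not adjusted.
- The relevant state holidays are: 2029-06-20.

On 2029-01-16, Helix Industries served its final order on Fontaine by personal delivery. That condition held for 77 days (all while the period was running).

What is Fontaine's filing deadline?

1 year after 2029-01-16 is January 16, 2030.
Service was not by mail, so no mail extension applies.
Tolling adds 77 days: January 16, 2030 + 77 days = April 3, 2030.
April 3, 2030 is a Wednesday and not a state holiday, so no extension applies.

April 3, 2030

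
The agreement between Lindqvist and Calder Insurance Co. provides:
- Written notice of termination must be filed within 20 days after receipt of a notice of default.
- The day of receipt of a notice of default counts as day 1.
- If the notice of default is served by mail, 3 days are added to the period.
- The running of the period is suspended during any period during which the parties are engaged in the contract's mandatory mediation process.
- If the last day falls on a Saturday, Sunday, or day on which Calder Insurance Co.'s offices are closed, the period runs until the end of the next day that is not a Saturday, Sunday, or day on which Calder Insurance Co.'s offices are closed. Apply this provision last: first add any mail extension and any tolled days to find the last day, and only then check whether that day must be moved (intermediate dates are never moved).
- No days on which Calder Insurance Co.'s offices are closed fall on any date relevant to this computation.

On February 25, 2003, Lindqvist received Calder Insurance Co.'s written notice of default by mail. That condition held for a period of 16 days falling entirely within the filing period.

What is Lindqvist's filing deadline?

April 4, 2003

Counting February 25, 2003 as day 1, day 20 is March 16, 2003.
Service was by mail, adding 3 days: March 16, 2003 + 3 days = March 19, 2003.
Tolling adds 16 days: March 19, 2003 + 16 days = April 4, 2003.
April 4, 2003 is a Friday and not a day on which Calder Insurance Co.'s offices are closed, so no extension applies.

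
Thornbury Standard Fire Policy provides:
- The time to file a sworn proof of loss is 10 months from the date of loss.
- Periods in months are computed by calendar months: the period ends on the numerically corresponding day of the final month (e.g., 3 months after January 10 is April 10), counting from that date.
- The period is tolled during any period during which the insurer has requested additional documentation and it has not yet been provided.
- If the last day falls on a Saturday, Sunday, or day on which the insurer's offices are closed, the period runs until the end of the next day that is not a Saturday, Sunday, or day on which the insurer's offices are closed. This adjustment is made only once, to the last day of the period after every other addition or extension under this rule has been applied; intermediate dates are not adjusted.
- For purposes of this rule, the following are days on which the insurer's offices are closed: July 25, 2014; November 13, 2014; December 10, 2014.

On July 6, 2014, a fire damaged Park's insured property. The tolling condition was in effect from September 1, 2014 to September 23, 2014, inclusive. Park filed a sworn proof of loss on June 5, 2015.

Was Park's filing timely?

No

10 months after July 6, 2014 is May 6, 2015.
From September 1, 2014 through September 23, 2014 inclusive is 23 days; tolling adds 23 days: May 6, 2015 + 23 days = May 29, 2015.
May 29, 2015 is a Friday and not a day on which the insurer's offices are closed, so no extension applies.
The deadline is May 29, 2015; the filing on June 5, 2015 is after that date.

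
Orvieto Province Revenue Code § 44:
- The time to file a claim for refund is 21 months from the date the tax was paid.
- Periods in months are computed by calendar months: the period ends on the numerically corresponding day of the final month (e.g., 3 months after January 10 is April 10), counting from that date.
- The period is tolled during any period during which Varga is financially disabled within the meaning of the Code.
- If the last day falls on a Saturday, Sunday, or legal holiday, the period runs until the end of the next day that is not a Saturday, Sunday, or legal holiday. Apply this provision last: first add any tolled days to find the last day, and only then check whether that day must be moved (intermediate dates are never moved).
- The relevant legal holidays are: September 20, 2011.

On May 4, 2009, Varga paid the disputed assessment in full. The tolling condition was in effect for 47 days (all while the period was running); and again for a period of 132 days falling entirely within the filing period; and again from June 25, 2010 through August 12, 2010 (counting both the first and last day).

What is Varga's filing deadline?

21 months after May 4, 2009 is February 4, 2011.
Tolling adds 47 days: February 4, 2011 + 47 days = March 23, 2011.
Tolling adds 132 days: March 23, 2011 + 132 days = August 2, 2011.
From June 25, 2010 through August 12, 2010 inclusive is 49 days; tolling adds 49 days: August 2, 2011 + 49 days = September 20, 2011.
September 20, 2011 is a listed holiday. The next qualifying day is September 21, 2011.

September 21, 2011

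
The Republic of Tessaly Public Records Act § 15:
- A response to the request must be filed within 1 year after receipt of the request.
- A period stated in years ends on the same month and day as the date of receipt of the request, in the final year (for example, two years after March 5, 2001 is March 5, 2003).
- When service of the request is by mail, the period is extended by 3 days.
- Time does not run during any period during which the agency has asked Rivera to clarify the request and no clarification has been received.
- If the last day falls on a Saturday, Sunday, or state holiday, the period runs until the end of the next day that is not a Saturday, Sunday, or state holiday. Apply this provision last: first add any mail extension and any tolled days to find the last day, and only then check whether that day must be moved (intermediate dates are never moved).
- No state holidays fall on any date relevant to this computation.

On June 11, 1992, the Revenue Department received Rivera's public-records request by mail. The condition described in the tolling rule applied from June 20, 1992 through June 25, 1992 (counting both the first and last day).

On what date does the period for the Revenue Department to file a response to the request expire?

1 year after June 11, 1992 is June 11, 1993.
Service was by mail, adding 3 days: June 11, 1993 + 3 days = June 14, 1993.
From June 20, 1992 through June 25, 1992 inclusive is 6 days; tolling adds 6 days: June 14, 1993 + 6 days = June 20, 1993.
June 20, 1993 is Sunday. The next qualifying day is June 21, 1993.

June 21, 1993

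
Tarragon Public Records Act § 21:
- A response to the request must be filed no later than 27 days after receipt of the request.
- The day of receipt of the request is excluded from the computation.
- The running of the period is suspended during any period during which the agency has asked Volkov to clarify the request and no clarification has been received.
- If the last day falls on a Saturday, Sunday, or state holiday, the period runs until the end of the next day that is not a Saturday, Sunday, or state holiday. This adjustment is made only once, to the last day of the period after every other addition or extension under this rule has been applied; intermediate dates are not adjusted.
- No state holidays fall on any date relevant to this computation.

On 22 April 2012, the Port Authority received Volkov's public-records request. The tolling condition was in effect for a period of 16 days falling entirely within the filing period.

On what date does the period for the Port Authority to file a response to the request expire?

27 days after 22 April 2012 is May 19, 2012.
Tolling adds 16 days: May 19, 2012 + 16 days = June 4, 2012.
June 4, 2012 is a Monday and not a state holiday, so no extension applies.

June 4, 2012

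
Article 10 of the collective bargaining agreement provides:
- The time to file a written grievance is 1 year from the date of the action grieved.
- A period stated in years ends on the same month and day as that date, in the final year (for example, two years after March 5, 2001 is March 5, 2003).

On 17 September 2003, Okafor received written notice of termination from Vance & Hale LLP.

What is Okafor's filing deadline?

September 17, 2004

1 year after 17 September 2003 is September 17, 2004.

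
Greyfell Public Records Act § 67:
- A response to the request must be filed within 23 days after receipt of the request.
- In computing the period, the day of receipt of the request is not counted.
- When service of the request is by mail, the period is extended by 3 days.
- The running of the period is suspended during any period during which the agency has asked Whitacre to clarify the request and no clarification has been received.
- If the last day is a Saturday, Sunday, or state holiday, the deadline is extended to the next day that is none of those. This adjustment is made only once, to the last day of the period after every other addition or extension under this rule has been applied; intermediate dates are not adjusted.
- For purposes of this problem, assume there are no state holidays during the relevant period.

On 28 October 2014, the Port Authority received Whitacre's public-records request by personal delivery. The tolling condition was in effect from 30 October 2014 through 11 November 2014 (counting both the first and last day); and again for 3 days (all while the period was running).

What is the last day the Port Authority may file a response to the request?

23 days after 28 October 2014 is November 20, 2014.
Service was not by mail, so no mail extension applies.
From October 30, 2014 through November 11, 2014 inclusive is 13 days; tolling adds 13 days: November 20, 2014 + 13 days = December 3, 2014.
Tolling adds 3 days: December 3, 2014 + 3 days = December 6, 2014.
December 6, 2014 is Saturday; December 7, 2014 is Sunday. The next qualifying day is December 8, 2014.

December 8, 2014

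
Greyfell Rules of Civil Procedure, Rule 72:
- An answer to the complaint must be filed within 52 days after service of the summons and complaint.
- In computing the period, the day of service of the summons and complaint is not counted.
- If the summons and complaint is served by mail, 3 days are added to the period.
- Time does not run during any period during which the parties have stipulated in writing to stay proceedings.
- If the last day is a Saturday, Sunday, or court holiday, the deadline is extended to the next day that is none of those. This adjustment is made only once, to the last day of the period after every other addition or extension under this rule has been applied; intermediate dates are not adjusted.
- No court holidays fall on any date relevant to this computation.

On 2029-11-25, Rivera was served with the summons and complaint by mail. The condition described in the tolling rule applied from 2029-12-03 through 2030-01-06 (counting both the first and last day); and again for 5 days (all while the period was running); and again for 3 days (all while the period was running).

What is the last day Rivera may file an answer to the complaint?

52 days after 2029-11-25 is January 16, 2030.
Service was by mail, adding 3 days: January 16, 2030 + 3 days = January 19, 2030.
From December 3, 2029 through January 6, 2030 inclusive is 35 days; tolling adds 35 days: January 19, 2030 + 35 days = February 23, 2030.
Tolling adds 5 days: February 23, 2030 + 5 days = February 28, 2030.
Tolling adds 3 days: February 28, 2030 + 3 days = March 3, 2030.
March 3, 2030 is Sunday. The next qualifying day is March 4, 2030.

March 4, 2030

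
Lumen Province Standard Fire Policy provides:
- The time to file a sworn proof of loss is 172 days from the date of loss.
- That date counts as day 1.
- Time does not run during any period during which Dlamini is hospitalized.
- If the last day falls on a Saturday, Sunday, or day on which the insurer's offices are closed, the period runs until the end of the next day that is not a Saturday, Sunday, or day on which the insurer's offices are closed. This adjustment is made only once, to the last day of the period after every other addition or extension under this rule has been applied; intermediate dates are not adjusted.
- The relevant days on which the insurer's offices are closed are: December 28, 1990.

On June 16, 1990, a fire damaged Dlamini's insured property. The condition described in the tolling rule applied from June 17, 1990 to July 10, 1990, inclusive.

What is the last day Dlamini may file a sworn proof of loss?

December 31, 1990

Counting June 16, 1990 as day 1, day 172 is December 4, 1990.
From June 17, 1990 through July 10, 1990 inclusive is 24 days; tolling adds 24 days: December 4, 1990 + 24 days = December 28, 1990.
December 28, 1990 is a listed holiday; December 29, 1990 is Saturday; December 30, 1990 is Sunday. The next qualifying day is December 31, 1990.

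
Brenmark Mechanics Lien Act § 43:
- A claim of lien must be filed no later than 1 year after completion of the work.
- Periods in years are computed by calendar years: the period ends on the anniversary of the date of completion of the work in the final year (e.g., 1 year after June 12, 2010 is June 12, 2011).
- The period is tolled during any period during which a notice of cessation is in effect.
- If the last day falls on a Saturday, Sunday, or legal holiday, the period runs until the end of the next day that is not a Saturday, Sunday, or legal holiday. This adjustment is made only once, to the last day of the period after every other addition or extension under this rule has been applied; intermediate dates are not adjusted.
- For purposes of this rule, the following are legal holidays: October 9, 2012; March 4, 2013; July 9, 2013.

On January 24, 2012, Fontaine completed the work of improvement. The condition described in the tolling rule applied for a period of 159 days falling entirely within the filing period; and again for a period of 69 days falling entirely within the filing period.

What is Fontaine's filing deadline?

1 year after January 24, 2012 is January 24, 2013.
Tolling adds 159 days: January 24, 2013 + 159 days = July 2, 2013.
Tolling adds 69 days: July 2, 2013 + 69 days = September 9, 2013.
September 9, 2013 is a Monday and not a legal holiday, so no extension applies.

September 9, 2013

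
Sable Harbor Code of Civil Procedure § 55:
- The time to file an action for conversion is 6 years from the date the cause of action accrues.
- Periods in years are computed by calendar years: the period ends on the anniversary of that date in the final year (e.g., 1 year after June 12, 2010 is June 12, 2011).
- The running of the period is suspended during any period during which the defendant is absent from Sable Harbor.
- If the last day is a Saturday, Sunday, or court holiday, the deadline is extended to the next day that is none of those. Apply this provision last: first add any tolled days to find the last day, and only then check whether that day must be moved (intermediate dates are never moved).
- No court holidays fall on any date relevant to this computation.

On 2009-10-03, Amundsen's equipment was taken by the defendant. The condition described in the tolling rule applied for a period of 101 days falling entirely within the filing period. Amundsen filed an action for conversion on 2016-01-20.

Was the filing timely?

No

6 years after 2009-10-03 is October 3, 2015.
Tolling adds 101 days: October 3, 2015 + 101 days = January 12, 2016.
January 12, 2016 is a Tuesday and not a court holiday, so no extension applies.
The deadline is January 12, 2016; the filing on January 20, 2016 is after that date.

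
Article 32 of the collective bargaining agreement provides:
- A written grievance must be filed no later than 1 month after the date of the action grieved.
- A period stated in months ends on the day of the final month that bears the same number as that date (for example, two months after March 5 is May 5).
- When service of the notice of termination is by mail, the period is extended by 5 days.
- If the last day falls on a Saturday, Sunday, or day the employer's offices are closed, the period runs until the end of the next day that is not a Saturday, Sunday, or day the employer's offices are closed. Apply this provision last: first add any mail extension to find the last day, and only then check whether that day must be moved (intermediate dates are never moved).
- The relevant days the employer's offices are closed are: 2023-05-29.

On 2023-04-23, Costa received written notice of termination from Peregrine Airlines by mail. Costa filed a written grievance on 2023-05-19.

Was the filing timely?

1 month after 2023-04-23 is May 23, 2023.
Service was by mail, adding 5 days: May 23, 2023 + 5 days = May 28, 2023.
May 28, 2023 is Sunday; May 29, 2023 is a listed holiday. The next qualifying day is May 30, 2023.
The deadline is May 30, 2023; the filing on May 19, 2023 is on or before that date.

Yes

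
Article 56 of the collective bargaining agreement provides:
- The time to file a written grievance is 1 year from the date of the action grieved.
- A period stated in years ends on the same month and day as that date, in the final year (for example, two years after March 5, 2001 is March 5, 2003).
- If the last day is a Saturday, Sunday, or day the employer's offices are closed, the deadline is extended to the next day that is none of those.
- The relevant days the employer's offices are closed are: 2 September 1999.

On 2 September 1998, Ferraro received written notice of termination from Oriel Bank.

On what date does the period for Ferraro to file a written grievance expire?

1 year after 2 September 1998 is September 2, 1999.
September 2, 1999 is a listed holiday. The next qualifying day is September 3, 1999.

September 3, 1999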